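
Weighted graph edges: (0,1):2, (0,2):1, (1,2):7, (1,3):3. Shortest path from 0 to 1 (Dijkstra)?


Dijkstra from 0:
Distances: {0: 0, 1: 2, 2: 1, 3: 5}
Shortest distance to 1 = 2, path = [0, 1]


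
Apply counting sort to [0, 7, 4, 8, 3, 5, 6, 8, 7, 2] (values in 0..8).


Count array: [1, 0, 1, 1, 1, 1, 1, 2, 2]
Reconstruct: [0, 2, 3, 4, 5, 6, 7, 7, 8, 8]


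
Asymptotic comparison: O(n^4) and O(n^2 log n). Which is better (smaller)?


n^2 log n grows slower than quartic
O(n^2 log n) is asymptotically smaller; O(n^4) grows faster


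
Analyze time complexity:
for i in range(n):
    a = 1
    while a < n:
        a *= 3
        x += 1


Per nesting level: O(n) * O(log n) = O(n log n)
Complexity: O(n log n)


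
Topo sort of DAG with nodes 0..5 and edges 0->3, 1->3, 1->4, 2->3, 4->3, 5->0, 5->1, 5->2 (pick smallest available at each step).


Kahn's algorithm, process smallest node first
Order: [5, 0, 1, 2, 4, 3]


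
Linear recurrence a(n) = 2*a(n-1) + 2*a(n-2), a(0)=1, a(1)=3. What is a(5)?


Build bottom-up:
...a(3)=22, a(4)=60, a(5)=2*60+2*22=164


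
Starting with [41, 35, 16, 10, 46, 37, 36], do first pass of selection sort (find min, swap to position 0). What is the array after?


After one pass: [10, 35, 16, 41, 46, 37, 36]


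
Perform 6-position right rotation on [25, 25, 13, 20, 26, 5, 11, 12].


Right rotate by 6: [13, 20, 26, 5, 11, 12, 25, 25]


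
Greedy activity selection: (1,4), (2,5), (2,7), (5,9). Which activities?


Greedy: pick earliest-ending, then skip overlaps.
Selected (2 activities): [(1, 4), (5, 9)]


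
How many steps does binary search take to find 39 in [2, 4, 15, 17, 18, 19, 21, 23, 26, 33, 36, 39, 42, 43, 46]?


Search for 39:
[0,14] mid=7 arr[7]=23
[8,14] mid=11 arr[11]=39
Total: 2 comparisons


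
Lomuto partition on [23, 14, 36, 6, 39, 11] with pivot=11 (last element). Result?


Elements <= 11 go left of pivot.
Result: [6, 11, 36, 23, 39, 14], pivot at index 1


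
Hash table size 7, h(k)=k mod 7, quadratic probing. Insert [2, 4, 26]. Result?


Insertions: 2->slot 2; 4->slot 4; 26->slot 5
Table: [None, None, 2, None, 4, 26, None]


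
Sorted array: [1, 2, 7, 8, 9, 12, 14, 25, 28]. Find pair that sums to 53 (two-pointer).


Two pointers: lo=0, hi=8
Found pair: (25, 28) summing to 53


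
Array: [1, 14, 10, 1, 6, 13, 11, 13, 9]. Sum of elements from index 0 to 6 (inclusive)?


Prefix sums: [0, 1, 15, 25, 26, 32, 45, 56, 69, 78]
Sum[0..6] = prefix[7] - prefix[0] = 56 - 0 = 56


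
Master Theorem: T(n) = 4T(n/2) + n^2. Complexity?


a=4, b=2, c=2. log_2(4)=2 = c=2. Case 2: O(n^c log n) = O(n^2 log n)
Complexity: O(n^2 log n)


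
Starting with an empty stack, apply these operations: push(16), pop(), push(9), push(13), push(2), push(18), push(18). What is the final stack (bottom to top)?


push(16) -> [16]
pop() returns 16 -> []
push(9) -> [9]
push(13) -> [9, 13]
push(2) -> [9, 13, 2]
push(18) -> [9, 13, 2, 18]
push(18) -> [9, 13, 2, 18, 18]
Final stack (bottom to top): [9, 13, 2, 18, 18]


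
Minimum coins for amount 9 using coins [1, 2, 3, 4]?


dp[0]=0; dp[i]=1+min(dp[i-c] for c in coins)
...dp[4]=1, dp[5]=2, dp[6]=2, dp[7]=2, dp[8]=2, dp[9]=3
Minimum coins for 9 = 3


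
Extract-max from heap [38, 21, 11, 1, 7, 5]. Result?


Max = 38
Replace root with last, heapify down
Resulting heap: [21, 7, 11, 1, 5]


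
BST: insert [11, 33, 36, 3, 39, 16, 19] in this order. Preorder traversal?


Root = 11; build tree by BST insertion.
Preorder traversal: [11, 3, 33, 16, 19, 36, 39]


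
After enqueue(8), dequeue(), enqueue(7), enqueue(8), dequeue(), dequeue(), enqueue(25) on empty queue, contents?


enqueue(8) -> [8]
dequeue() returns 8 -> []
enqueue(7) -> [7]
enqueue(8) -> [7, 8]
dequeue() returns 7 -> [8]
dequeue() returns 8 -> []
enqueue(25) -> [25]
Final queue (front to back): [25]


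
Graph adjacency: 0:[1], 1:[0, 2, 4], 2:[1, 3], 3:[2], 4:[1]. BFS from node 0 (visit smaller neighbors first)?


BFS queue: start with [0]
Visit order: [0, 1, 2, 4, 3]


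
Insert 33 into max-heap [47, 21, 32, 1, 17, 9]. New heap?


Append 33: [47, 21, 32, 1, 17, 9, 33]
Bubble up: swap idx 6(33) with idx 2(32)
Result: [47, 21, 33, 1, 17, 9, 32]


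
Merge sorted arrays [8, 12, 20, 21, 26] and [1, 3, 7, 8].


Compare heads, take smaller each step.
Merged: [1, 3, 7, 8, 8, 12, 20, 21, 26]


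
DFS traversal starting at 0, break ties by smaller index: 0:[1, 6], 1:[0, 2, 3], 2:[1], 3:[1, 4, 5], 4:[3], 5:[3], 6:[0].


DFS stack-based: start with [0]
Visit order: [0, 1, 2, 3, 4, 5, 6]


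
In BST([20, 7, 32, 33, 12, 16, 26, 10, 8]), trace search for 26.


BST root = 20
Search for 26: compare at each node
Path: [20, 32, 26]


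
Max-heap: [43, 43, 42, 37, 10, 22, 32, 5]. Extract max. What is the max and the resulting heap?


Max = 43
Replace root with last, heapify down
Resulting heap: [43, 37, 42, 5, 10, 22, 32]


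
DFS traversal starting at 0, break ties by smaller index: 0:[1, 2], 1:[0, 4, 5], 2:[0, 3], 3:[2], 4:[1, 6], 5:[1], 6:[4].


DFS stack-based: start with [0]
Visit order: [0, 1, 4, 6, 5, 2, 3]


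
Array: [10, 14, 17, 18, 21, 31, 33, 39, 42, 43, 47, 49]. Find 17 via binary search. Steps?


Search for 17:
[0,11] mid=5 arr[5]=31
[0,4] mid=2 arr[2]=17
Total: 2 comparisons


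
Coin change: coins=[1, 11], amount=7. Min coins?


dp[0]=0; dp[i]=1+min(dp[i-c] for c in coins)
...dp[2]=2, dp[3]=3, dp[4]=4, dp[5]=5, dp[6]=6, dp[7]=7
Minimum coins for 7 = 7


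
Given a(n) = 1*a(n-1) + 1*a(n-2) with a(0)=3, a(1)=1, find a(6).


Build bottom-up:
...a(4)=9, a(5)=14, a(6)=1*14+1*9=23


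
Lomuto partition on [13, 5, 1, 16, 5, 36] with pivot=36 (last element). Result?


Elements <= 36 go left of pivot.
Result: [13, 5, 1, 16, 5, 36], pivot at index 5


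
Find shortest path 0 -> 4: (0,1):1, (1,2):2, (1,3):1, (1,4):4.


Dijkstra from 0:
Distances: {0: 0, 1: 1, 2: 3, 3: 2, 4: 5}
Shortest distance to 4 = 5, path = [0, 1, 4]


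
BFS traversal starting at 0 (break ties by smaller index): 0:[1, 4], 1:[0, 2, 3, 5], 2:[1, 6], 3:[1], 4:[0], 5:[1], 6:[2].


BFS queue: start with [0]
Visit order: [0, 1, 4, 2, 3, 5, 6]


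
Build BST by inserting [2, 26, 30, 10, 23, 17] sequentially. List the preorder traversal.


Root = 2; build tree by BST insertion.
Preorder traversal: [2, 26, 10, 23, 17, 30]


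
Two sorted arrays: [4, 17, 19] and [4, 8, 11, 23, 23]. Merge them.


Compare heads, take smaller each step.
Merged: [4, 4, 8, 11, 17, 19, 23, 23]


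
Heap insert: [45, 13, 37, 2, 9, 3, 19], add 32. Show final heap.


Append 32: [45, 13, 37, 2, 9, 3, 19, 32]
Bubble up: swap idx 7(32) with idx 3(2); swap idx 3(32) with idx 1(13)
Result: [45, 32, 37, 13, 9, 3, 19, 2]


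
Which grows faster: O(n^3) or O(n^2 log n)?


n^2 log n grows slower than cubic
O(n^2 log n) is asymptotically smaller; O(n^3) grows faster


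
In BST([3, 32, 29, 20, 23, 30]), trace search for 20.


BST root = 3
Search for 20: compare at each node
Path: [3, 32, 29, 20]


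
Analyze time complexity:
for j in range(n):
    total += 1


Per nesting level: O(n) = O(n)
Complexity: O(n)


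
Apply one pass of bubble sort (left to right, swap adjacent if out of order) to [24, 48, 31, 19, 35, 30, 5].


After one pass: [24, 31, 19, 35, 30, 5, 48]


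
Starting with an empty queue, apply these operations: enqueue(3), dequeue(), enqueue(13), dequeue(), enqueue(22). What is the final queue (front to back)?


enqueue(3) -> [3]
dequeue() returns 3 -> []
enqueue(13) -> [13]
dequeue() returns 13 -> []
enqueue(22) -> [22]
Final queue (front to back): [22]


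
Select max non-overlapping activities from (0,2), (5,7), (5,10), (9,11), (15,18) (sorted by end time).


Greedy: pick earliest-ending, then skip overlaps.
Selected (4 activities): [(0, 2), (5, 7), (9, 11), (15, 18)]


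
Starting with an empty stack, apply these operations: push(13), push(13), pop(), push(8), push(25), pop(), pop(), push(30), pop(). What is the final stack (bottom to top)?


push(13) -> [13]
push(13) -> [13, 13]
pop() returns 13 -> [13]
push(8) -> [13, 8]
push(25) -> [13, 8, 25]
pop() returns 25 -> [13, 8]
pop() returns 8 -> [13]
push(30) -> [13, 30]
pop() returns 30 -> [13]
Final stack (bottom to top): [13]


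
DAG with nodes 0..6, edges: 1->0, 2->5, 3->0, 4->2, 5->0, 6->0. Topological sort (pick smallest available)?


Kahn's algorithm, process smallest node first
Order: [1, 3, 4, 2, 5, 6, 0]


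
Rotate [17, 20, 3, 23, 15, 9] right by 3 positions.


Right rotate by 3: [23, 15, 9, 17, 20, 3]


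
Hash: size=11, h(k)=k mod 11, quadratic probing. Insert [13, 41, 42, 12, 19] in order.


Insertions: 13->slot 2; 41->slot 8; 42->slot 9; 12->slot 1; 19->slot 6
Table: [None, 12, 13, None, None, None, 19, None, 41, 42, None]


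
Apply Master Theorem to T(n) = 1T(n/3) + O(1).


a=1, b=3, c=0. log_3(1)=0 = c=0. Case 2: O(n^c log n) = O(log n)
Complexity: O(log n)


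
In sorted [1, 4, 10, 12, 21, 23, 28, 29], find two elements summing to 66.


Two pointers: lo=0, hi=7
No pair sums to 66


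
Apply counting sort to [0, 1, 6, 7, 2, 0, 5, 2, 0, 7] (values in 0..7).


Count array: [3, 1, 2, 0, 0, 1, 1, 2]
Reconstruct: [0, 0, 0, 1, 2, 2, 5, 6, 7, 7]


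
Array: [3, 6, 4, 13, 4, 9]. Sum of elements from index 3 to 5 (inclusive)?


Prefix sums: [0, 3, 9, 13, 26, 30, 39]
Sum[3..5] = prefix[6] - prefix[3] = 39 - 13 = 26


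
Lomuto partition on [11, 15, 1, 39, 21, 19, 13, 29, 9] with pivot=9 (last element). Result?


Elements <= 9 go left of pivot.
Result: [1, 9, 11, 39, 21, 19, 13, 29, 15], pivot at index 1


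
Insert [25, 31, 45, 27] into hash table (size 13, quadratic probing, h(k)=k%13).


Insertions: 25->slot 12; 31->slot 5; 45->slot 6; 27->slot 1
Table: [None, 27, None, None, None, 31, 45, None, None, None, None, None, 25]


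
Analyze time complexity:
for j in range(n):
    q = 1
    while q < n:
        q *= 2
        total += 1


Per nesting level: O(n) * O(log n) = O(n log n)
Complexity: O(n log n)


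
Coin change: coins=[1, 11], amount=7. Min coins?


dp[0]=0; dp[i]=1+min(dp[i-c] for c in coins)
...dp[2]=2, dp[3]=3, dp[4]=4, dp[5]=5, dp[6]=6, dp[7]=7
Minimum coins for 7 = 7


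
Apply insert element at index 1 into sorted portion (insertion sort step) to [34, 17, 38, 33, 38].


After one pass: [17, 34, 38, 33, 38]


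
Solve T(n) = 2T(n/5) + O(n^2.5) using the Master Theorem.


a=2, b=5, c=2.5. log_5(2)=0.431 < c=2.5. Case 3: O(n^c) = O(n^2.500)
Complexity: O(n^2.500)


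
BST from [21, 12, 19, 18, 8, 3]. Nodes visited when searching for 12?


BST root = 21
Search for 12: compare at each node
Path: [21, 12]


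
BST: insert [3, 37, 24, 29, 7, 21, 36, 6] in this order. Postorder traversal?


Root = 3; build tree by BST insertion.
Postorder traversal: [6, 21, 7, 36, 29, 24, 37, 3]


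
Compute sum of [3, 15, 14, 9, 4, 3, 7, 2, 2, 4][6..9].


Prefix sums: [0, 3, 18, 32, 41, 45, 48, 55, 57, 59, 63]
Sum[6..9] = prefix[10] - prefix[6] = 63 - 48 = 15


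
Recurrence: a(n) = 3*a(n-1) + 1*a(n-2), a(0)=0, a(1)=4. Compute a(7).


Build bottom-up:
...a(5)=436, a(6)=1440, a(7)=3*1440+1*436=4756


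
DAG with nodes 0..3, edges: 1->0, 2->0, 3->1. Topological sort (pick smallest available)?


Kahn's algorithm, process smallest node first
Order: [2, 3, 1, 0]


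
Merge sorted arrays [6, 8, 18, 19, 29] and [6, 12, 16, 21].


Compare heads, take smaller each step.
Merged: [6, 6, 8, 12, 16, 18, 19, 21, 29]


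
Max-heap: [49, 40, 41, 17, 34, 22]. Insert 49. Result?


Append 49: [49, 40, 41, 17, 34, 22, 49]
Bubble up: swap idx 6(49) with idx 2(41)
Result: [49, 40, 49, 17, 34, 22, 41]


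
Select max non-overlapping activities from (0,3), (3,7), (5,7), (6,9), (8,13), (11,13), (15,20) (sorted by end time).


Greedy: pick earliest-ending, then skip overlaps.
Selected (4 activities): [(0, 3), (3, 7), (8, 13), (15, 20)]


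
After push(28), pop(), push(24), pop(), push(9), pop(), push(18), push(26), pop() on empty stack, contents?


push(28) -> [28]
pop() returns 28 -> []
push(24) -> [24]
pop() returns 24 -> []
push(9) -> [9]
pop() returns 9 -> []
push(18) -> [18]
push(26) -> [18, 26]
pop() returns 26 -> [18]
Final stack (bottom to top): [18]


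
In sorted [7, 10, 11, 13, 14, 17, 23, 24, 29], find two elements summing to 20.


Two pointers: lo=0, hi=8
Found pair: (7, 13) summing to 20


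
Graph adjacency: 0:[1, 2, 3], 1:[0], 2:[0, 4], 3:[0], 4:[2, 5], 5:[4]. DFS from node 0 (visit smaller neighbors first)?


DFS stack-based: start with [0]
Visit order: [0, 1, 2, 4, 5, 3]


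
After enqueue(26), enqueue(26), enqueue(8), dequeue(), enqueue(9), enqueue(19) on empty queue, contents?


enqueue(26) -> [26]
enqueue(26) -> [26, 26]
enqueue(8) -> [26, 26, 8]
dequeue() returns 26 -> [26, 8]
enqueue(9) -> [26, 8, 9]
enqueue(19) -> [26, 8, 9, 19]
Final queue (front to back): [26, 8, 9, 19]


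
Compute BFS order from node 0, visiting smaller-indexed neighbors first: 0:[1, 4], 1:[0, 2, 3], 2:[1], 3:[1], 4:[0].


BFS queue: start with [0]
Visit order: [0, 1, 4, 2, 3]


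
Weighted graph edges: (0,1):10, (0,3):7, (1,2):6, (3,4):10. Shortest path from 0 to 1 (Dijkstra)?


Dijkstra from 0:
Distances: {0: 0, 1: 10, 2: 16, 3: 7, 4: 17}
Shortest distance to 1 = 10, path = [0, 1]


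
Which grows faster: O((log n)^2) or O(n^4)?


polylogarithmic grows slower than quartic
O((log n)^2) is asymptotically smaller; O(n^4) grows faster


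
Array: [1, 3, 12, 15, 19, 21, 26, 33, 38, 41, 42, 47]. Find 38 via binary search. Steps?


Search for 38:
[0,11] mid=5 arr[5]=21
[6,11] mid=8 arr[8]=38
Total: 2 comparisons


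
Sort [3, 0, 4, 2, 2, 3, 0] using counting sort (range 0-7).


Count array: [2, 0, 2, 2, 1, 0, 0, 0]
Reconstruct: [0, 0, 2, 2, 3, 3, 4]


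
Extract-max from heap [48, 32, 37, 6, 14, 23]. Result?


Max = 48
Replace root with last, heapify down
Resulting heap: [37, 32, 23, 6, 14]


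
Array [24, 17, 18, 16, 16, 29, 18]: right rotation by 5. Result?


Right rotate by 5: [18, 16, 16, 29, 18, 24, 17]


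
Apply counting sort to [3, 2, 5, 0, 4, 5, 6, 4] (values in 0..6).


Count array: [1, 0, 1, 1, 2, 2, 1]
Reconstruct: [0, 2, 3, 4, 4, 5, 5, 6]


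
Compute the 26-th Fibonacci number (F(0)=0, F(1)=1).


F(n)=F(n-1)+F(n-2)
...F(24)=46368, F(25)=75025, F(26)=121393


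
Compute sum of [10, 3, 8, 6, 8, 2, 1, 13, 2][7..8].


Prefix sums: [0, 10, 13, 21, 27, 35, 37, 38, 51, 53]
Sum[7..8] = prefix[9] - prefix[7] = 53 - 38 = 15


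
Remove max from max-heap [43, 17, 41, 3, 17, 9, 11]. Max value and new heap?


Max = 43
Replace root with last, heapify down
Resulting heap: [41, 17, 11, 3, 17, 9]


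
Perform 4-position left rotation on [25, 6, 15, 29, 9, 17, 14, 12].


Left rotate by 4: [9, 17, 14, 12, 25, 6, 15, 29]


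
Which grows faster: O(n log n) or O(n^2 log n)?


linearithmic grows slower than n^2 log n
O(n log n) is asymptotically smaller; O(n^2 log n) grows faster


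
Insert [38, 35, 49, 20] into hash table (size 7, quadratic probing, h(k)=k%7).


Insertions: 38->slot 3; 35->slot 0; 49->slot 1; 20->slot 6
Table: [35, 49, None, 38, None, None, 20]


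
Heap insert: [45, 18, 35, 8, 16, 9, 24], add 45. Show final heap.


Append 45: [45, 18, 35, 8, 16, 9, 24, 45]
Bubble up: swap idx 7(45) with idx 3(8); swap idx 3(45) with idx 1(18)
Result: [45, 45, 35, 18, 16, 9, 24, 8]


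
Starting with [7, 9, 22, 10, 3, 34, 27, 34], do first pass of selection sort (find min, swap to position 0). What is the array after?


After one pass: [3, 9, 22, 10, 7, 34, 27, 34]


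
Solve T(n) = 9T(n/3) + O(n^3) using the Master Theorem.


a=9, b=3, c=3. log_3(9)=2 < c=3. Case 3: O(n^c) = O(n^3)
Complexity: O(n^3)


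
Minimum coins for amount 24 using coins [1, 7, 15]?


dp[0]=0; dp[i]=1+min(dp[i-c] for c in coins)
...dp[19]=5, dp[20]=6, dp[21]=3, dp[22]=2, dp[23]=3, dp[24]=4
Minimum coins for 24 = 4


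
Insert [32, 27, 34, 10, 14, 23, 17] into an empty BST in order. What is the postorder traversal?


Root = 32; build tree by BST insertion.
Postorder traversal: [17, 23, 14, 10, 27, 34, 32]


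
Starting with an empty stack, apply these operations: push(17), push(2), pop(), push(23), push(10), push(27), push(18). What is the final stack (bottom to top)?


push(17) -> [17]
push(2) -> [17, 2]
pop() returns 2 -> [17]
push(23) -> [17, 23]
push(10) -> [17, 23, 10]
push(27) -> [17, 23, 10, 27]
push(18) -> [17, 23, 10, 27, 18]
Final stack (bottom to top): [17, 23, 10, 27, 18]


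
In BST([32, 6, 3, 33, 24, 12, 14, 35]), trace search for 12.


BST root = 32
Search for 12: compare at each node
Path: [32, 6, 24, 12]


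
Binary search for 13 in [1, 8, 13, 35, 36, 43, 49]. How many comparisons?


Search for 13:
[0,6] mid=3 arr[3]=35
[0,2] mid=1 arr[1]=8
[2,2] mid=2 arr[2]=13
Total: 3 comparisons


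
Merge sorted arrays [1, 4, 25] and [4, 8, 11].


Compare heads, take smaller each step.
Merged: [1, 4, 4, 8, 11, 25]


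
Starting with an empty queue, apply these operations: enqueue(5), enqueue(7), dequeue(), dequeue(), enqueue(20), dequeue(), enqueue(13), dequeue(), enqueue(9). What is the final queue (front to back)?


enqueue(5) -> [5]
enqueue(7) -> [5, 7]
dequeue() returns 5 -> [7]
dequeue() returns 7 -> []
enqueue(20) -> [20]
dequeue() returns 20 -> []
enqueue(13) -> [13]
dequeue() returns 13 -> []
enqueue(9) -> [9]
Final queue (front to back): [9]


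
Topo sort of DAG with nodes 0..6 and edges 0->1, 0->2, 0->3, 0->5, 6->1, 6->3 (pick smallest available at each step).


Kahn's algorithm, process smallest node first
Order: [0, 2, 4, 5, 6, 1, 3]


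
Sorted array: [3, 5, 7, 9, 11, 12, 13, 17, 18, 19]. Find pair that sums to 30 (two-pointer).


Two pointers: lo=0, hi=9
Found pair: (11, 19) summing to 30


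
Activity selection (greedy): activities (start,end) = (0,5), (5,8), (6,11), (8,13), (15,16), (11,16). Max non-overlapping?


Greedy: pick earliest-ending, then skip overlaps.
Selected (4 activities): [(0, 5), (5, 8), (8, 13), (15, 16)]


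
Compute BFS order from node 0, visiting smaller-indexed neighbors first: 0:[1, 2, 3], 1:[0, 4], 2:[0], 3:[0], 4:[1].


BFS queue: start with [0]
Visit order: [0, 1, 2, 3, 4]


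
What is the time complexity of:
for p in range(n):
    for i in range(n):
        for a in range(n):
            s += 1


Per nesting level: O(n) * O(n) * O(n) = O(n^3)
Complexity: O(n^3)


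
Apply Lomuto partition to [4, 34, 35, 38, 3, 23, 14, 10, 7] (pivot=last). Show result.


Elements <= 7 go left of pivot.
Result: [4, 3, 7, 38, 34, 23, 14, 10, 35], pivot at index 2


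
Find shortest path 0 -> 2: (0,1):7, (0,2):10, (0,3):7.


Dijkstra from 0:
Distances: {0: 0, 1: 7, 2: 10, 3: 7}
Shortest distance to 2 = 10, path = [0, 2]


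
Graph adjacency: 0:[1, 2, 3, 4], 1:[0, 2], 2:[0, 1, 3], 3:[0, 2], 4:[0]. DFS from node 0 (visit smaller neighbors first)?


DFS stack-based: start with [0]
Visit order: [0, 1, 2, 3, 4]


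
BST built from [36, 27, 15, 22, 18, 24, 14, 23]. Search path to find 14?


BST root = 36
Search for 14: compare at each node
Path: [36, 27, 15, 14]


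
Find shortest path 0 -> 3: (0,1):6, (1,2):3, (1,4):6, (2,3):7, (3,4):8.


Dijkstra from 0:
Distances: {0: 0, 1: 6, 2: 9, 3: 16, 4: 12}
Shortest distance to 3 = 16, path = [0, 1, 2, 3]


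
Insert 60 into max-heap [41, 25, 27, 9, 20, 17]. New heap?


Append 60: [41, 25, 27, 9, 20, 17, 60]
Bubble up: swap idx 6(60) with idx 2(27); swap idx 2(60) with idx 0(41)
Result: [60, 25, 41, 9, 20, 17, 27]


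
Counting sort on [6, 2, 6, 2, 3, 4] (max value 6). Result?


Count array: [0, 0, 2, 1, 1, 0, 2]
Reconstruct: [2, 2, 3, 4, 6, 6]


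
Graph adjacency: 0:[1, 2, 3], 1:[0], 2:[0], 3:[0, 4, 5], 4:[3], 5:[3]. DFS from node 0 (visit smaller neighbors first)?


DFS stack-based: start with [0]
Visit order: [0, 1, 2, 3, 4, 5]


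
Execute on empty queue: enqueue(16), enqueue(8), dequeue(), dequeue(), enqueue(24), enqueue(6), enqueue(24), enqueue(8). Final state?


enqueue(16) -> [16]
enqueue(8) -> [16, 8]
dequeue() returns 16 -> [8]
dequeue() returns 8 -> []
enqueue(24) -> [24]
enqueue(6) -> [24, 6]
enqueue(24) -> [24, 6, 24]
enqueue(8) -> [24, 6, 24, 8]
Final queue (front to back): [24, 6, 24, 8]


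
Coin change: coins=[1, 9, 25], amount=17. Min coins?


dp[0]=0; dp[i]=1+min(dp[i-c] for c in coins)
...dp[12]=4, dp[13]=5, dp[14]=6, dp[15]=7, dp[16]=8, dp[17]=9
Minimum coins for 17 = 9


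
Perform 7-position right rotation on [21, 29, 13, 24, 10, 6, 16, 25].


Right rotate by 7: [29, 13, 24, 10, 6, 16, 25, 21]


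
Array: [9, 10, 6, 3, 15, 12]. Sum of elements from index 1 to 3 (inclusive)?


Prefix sums: [0, 9, 19, 25, 28, 43, 55]
Sum[1..3] = prefix[4] - prefix[1] = 28 - 9 = 19


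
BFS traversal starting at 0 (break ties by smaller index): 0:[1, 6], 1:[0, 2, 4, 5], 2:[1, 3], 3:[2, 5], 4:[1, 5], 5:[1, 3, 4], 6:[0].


BFS queue: start with [0]
Visit order: [0, 1, 6, 2, 4, 5, 3]


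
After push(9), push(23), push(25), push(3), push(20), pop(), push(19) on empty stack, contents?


push(9) -> [9]
push(23) -> [9, 23]
push(25) -> [9, 23, 25]
push(3) -> [9, 23, 25, 3]
push(20) -> [9, 23, 25, 3, 20]
pop() returns 20 -> [9, 23, 25, 3]
push(19) -> [9, 23, 25, 3, 19]
Final stack (bottom to top): [9, 23, 25, 3, 19]


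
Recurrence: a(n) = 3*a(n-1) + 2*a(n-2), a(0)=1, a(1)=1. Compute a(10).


Build bottom-up:
...a(8)=9805, a(9)=34921, a(10)=3*34921+2*9805=124373


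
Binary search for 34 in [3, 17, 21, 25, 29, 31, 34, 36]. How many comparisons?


Search for 34:
[0,7] mid=3 arr[3]=25
[4,7] mid=5 arr[5]=31
[6,7] mid=6 arr[6]=34
Total: 3 comparisons


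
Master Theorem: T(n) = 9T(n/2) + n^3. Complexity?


a=9, b=2, c=3. log_2(9)=3.170 > c=3. Case 1: O(n^log_b(a)) = O(n^3.170)
Complexity: O(n^3.170)


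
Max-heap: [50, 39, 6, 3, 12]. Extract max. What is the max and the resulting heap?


Max = 50
Replace root with last, heapify down
Resulting heap: [39, 12, 6, 3]


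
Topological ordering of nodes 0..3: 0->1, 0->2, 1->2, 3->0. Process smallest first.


Kahn's algorithm, process smallest node first
Order: [3, 0, 1, 2]


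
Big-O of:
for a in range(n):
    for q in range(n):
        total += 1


Per nesting level: O(n) * O(n) = O(n^2)
Complexity: O(n^2)


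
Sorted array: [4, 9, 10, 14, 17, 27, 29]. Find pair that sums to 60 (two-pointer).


Two pointers: lo=0, hi=6
No pair sums to 60


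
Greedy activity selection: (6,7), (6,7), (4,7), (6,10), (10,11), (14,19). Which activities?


Greedy: pick earliest-ending, then skip overlaps.
Selected (3 activities): [(6, 7), (10, 11), (14, 19)]


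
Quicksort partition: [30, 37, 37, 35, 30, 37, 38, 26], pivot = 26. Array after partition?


Elements <= 26 go left of pivot.
Result: [26, 37, 37, 35, 30, 37, 38, 30], pivot at index 0


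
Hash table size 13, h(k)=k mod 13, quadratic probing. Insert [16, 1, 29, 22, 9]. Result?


Insertions: 16->slot 3; 1->slot 1; 29->slot 4; 22->slot 9; 9->slot 10
Table: [None, 1, None, 16, 29, None, None, None, None, 22, 9, None, None]


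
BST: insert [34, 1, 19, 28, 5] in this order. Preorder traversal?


Root = 34; build tree by BST insertion.
Preorder traversal: [34, 1, 19, 5, 28]


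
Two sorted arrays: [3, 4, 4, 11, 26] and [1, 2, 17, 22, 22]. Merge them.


Compare heads, take smaller each step.
Merged: [1, 2, 3, 4, 4, 11, 17, 22, 22, 26]


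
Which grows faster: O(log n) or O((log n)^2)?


logarithmic grows slower than polylogarithmic
O(log n) is asymptotically smaller; O((log n)^2) grows faster


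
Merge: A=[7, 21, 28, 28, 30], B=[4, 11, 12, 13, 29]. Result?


Compare heads, take smaller each step.
Merged: [4, 7, 11, 12, 13, 21, 28, 28, 29, 30]


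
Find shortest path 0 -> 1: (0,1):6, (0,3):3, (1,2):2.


Dijkstra from 0:
Distances: {0: 0, 1: 6, 2: 8, 3: 3}
Shortest distance to 1 = 6, path = [0, 1]


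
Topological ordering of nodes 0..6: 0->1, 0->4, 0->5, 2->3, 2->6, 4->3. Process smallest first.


Kahn's algorithm, process smallest node first
Order: [0, 1, 2, 4, 3, 5, 6]


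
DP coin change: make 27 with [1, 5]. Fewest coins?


dp[0]=0; dp[i]=1+min(dp[i-c] for c in coins)
...dp[22]=6, dp[23]=7, dp[24]=8, dp[25]=5, dp[26]=6, dp[27]=7
Minimum coins for 27 = 7


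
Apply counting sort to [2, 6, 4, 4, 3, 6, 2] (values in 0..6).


Count array: [0, 0, 2, 1, 2, 0, 2]
Reconstruct: [2, 2, 3, 4, 4, 6, 6]


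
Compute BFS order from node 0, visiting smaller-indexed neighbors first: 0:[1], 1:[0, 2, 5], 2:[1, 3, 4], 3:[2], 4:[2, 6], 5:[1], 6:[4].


BFS queue: start with [0]
Visit order: [0, 1, 2, 5, 3, 4, 6]


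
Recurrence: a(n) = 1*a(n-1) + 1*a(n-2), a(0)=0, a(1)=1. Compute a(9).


Build bottom-up:
...a(7)=13, a(8)=21, a(9)=1*21+1*13=34


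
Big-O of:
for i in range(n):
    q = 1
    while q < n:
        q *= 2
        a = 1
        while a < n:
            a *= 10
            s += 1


Per nesting level: O(n) * O(log n) * O(log n) = O(n (log n)^2)
Complexity: O(n (log n)^2)


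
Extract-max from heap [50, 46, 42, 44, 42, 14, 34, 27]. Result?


Max = 50
Replace root with last, heapify down
Resulting heap: [46, 44, 42, 27, 42, 14, 34]


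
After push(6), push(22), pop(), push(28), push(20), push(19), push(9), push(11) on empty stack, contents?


push(6) -> [6]
push(22) -> [6, 22]
pop() returns 22 -> [6]
push(28) -> [6, 28]
push(20) -> [6, 28, 20]
push(19) -> [6, 28, 20, 19]
push(9) -> [6, 28, 20, 19, 9]
push(11) -> [6, 28, 20, 19, 9, 11]
Final stack (bottom to top): [6, 28, 20, 19, 9, 11]


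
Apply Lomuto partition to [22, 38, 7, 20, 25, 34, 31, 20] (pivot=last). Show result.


Elements <= 20 go left of pivot.
Result: [7, 20, 20, 38, 25, 34, 31, 22], pivot at index 2


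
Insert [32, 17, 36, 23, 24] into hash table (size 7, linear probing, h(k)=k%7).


Insertions: 32->slot 4; 17->slot 3; 36->slot 1; 23->slot 2; 24->slot 5
Table: [None, 36, 23, 17, 32, 24, None]


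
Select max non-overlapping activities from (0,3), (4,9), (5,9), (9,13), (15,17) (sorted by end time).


Greedy: pick earliest-ending, then skip overlaps.
Selected (4 activities): [(0, 3), (4, 9), (9, 13), (15, 17)]


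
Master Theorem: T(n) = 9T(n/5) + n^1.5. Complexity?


a=9, b=5, c=1.5. log_5(9)=1.365 < c=1.5. Case 3: O(n^c) = O(n^1.500)
Complexity: O(n^1.500)


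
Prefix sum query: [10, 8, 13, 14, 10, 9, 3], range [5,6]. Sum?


Prefix sums: [0, 10, 18, 31, 45, 55, 64, 67]
Sum[5..6] = prefix[7] - prefix[5] = 67 - 55 = 12


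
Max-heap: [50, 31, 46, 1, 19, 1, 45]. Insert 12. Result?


Append 12: [50, 31, 46, 1, 19, 1, 45, 12]
Bubble up: swap idx 7(12) with idx 3(1)
Result: [50, 31, 46, 12, 19, 1, 45, 1]


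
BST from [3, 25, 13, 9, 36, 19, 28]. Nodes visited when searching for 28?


BST root = 3
Search for 28: compare at each node
Path: [3, 25, 36, 28]


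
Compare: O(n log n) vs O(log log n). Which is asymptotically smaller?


double-logarithmic grows slower than linearithmic
O(log log n) is asymptotically smaller; O(n log n) grows faster


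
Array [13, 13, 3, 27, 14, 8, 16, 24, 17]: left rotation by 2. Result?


Left rotate by 2: [3, 27, 14, 8, 16, 24, 17, 13, 13]


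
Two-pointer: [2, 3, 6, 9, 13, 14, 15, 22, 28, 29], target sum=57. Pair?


Two pointers: lo=0, hi=9
Found pair: (28, 29) summing to 57


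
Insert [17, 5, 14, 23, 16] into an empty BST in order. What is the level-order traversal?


Root = 17; build tree by BST insertion.
Level-Order traversal: [17, 5, 23, 14, 16]


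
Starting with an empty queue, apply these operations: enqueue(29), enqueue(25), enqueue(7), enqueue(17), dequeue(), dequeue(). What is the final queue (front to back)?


enqueue(29) -> [29]
enqueue(25) -> [29, 25]
enqueue(7) -> [29, 25, 7]
enqueue(17) -> [29, 25, 7, 17]
dequeue() returns 29 -> [25, 7, 17]
dequeue() returns 25 -> [7, 17]
Final queue (front to back): [7, 17]


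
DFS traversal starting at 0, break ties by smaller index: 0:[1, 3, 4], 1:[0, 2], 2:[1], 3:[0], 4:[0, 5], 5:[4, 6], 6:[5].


DFS stack-based: start with [0]
Visit order: [0, 1, 2, 3, 4, 5, 6]


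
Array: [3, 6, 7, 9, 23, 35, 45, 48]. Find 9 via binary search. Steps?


Search for 9:
[0,7] mid=3 arr[3]=9
Total: 1 comparisons


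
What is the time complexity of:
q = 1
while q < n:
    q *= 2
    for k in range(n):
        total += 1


Per nesting level: O(log n) * O(n) = O(n log n)
Complexity: O(n log n)


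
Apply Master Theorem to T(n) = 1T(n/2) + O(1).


a=1, b=2, c=0. log_2(1)=0 = c=0. Case 2: O(n^c log n) = O(log n)
Complexity: O(log n)


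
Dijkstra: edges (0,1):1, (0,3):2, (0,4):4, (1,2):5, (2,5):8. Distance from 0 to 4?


Dijkstra from 0:
Distances: {0: 0, 1: 1, 2: 6, 3: 2, 4: 4, 5: 14}
Shortest distance to 4 = 4, path = [0, 4]


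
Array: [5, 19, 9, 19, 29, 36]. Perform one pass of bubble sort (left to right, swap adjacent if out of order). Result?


After one pass: [5, 9, 19, 19, 29, 36]


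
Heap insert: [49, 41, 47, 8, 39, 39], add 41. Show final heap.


Append 41: [49, 41, 47, 8, 39, 39, 41]
Bubble up: no swaps needed
Result: [49, 41, 47, 8, 39, 39, 41]


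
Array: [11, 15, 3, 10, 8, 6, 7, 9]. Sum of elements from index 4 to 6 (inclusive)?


Prefix sums: [0, 11, 26, 29, 39, 47, 53, 60, 69]
Sum[4..6] = prefix[7] - prefix[4] = 60 - 39 = 21


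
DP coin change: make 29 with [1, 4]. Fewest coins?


dp[0]=0; dp[i]=1+min(dp[i-c] for c in coins)
...dp[24]=6, dp[25]=7, dp[26]=8, dp[27]=9, dp[28]=7, dp[29]=8
Minimum coins for 29 = 8


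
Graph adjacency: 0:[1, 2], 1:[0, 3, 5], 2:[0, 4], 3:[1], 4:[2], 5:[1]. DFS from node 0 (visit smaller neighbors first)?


DFS stack-based: start with [0]
Visit order: [0, 1, 3, 5, 2, 4]


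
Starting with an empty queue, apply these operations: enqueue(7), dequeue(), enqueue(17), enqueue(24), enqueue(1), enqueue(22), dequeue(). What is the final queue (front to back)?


enqueue(7) -> [7]
dequeue() returns 7 -> []
enqueue(17) -> [17]
enqueue(24) -> [17, 24]
enqueue(1) -> [17, 24, 1]
enqueue(22) -> [17, 24, 1, 22]
dequeue() returns 17 -> [24, 1, 22]
Final queue (front to back): [24, 1, 22]


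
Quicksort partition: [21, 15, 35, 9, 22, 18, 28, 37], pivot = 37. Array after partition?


Elements <= 37 go left of pivot.
Result: [21, 15, 35, 9, 22, 18, 28, 37], pivot at index 7


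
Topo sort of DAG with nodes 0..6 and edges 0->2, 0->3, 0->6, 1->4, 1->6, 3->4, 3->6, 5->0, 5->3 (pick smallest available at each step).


Kahn's algorithm, process smallest node first
Order: [1, 5, 0, 2, 3, 4, 6]


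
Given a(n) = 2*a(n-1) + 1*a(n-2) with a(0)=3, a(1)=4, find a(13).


Build bottom-up:
...a(11)=30098, a(12)=72663, a(13)=2*72663+1*30098=175424


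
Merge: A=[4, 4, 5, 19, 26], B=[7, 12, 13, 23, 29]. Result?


Compare heads, take smaller each step.
Merged: [4, 4, 5, 7, 12, 13, 19, 23, 26, 29]


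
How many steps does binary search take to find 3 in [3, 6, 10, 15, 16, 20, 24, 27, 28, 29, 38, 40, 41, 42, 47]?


Search for 3:
[0,14] mid=7 arr[7]=27
[0,6] mid=3 arr[3]=15
[0,2] mid=1 arr[1]=6
[0,0] mid=0 arr[0]=3
Total: 4 comparisons


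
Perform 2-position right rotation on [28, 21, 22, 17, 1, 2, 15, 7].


Right rotate by 2: [15, 7, 28, 21, 22, 17, 1, 2]


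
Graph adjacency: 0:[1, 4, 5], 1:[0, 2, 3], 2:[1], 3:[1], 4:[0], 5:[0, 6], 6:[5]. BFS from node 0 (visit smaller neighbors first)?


BFS queue: start with [0]
Visit order: [0, 1, 4, 5, 2, 3, 6]


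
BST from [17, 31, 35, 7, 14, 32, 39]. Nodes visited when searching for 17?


BST root = 17
Search for 17: compare at each node
Path: [17]


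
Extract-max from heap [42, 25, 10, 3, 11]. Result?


Max = 42
Replace root with last, heapify down
Resulting heap: [25, 11, 10, 3]


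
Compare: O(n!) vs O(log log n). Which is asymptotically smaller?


double-logarithmic grows slower than factorial
O(log log n) is asymptotically smaller; O(n!) grows faster


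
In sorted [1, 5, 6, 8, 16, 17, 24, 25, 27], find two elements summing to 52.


Two pointers: lo=0, hi=8
Found pair: (25, 27) summing to 52


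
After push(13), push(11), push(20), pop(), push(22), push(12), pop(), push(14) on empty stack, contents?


push(13) -> [13]
push(11) -> [13, 11]
push(20) -> [13, 11, 20]
pop() returns 20 -> [13, 11]
push(22) -> [13, 11, 22]
push(12) -> [13, 11, 22, 12]
pop() returns 12 -> [13, 11, 22]
push(14) -> [13, 11, 22, 14]
Final stack (bottom to top): [13, 11, 22, 14]


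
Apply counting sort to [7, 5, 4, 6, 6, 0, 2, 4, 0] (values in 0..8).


Count array: [2, 0, 1, 0, 2, 1, 2, 1, 0]
Reconstruct: [0, 0, 2, 4, 4, 5, 6, 6, 7]


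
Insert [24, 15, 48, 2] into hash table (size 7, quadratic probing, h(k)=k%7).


Insertions: 24->slot 3; 15->slot 1; 48->slot 6; 2->slot 2
Table: [None, 15, 2, 24, None, None, 48]


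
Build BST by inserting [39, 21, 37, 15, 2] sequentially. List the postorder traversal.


Root = 39; build tree by BST insertion.
Postorder traversal: [2, 15, 37, 21, 39]


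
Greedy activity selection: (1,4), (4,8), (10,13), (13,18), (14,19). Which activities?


Greedy: pick earliest-ending, then skip overlaps.
Selected (4 activities): [(1, 4), (4, 8), (10, 13), (13, 18)]


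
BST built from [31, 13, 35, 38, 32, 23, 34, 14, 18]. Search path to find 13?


BST root = 31
Search for 13: compare at each node
Path: [31, 13]


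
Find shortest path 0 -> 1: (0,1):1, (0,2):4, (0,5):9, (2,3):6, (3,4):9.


Dijkstra from 0:
Distances: {0: 0, 1: 1, 2: 4, 3: 10, 4: 19, 5: 9}
Shortest distance to 1 = 1, path = [0, 1]


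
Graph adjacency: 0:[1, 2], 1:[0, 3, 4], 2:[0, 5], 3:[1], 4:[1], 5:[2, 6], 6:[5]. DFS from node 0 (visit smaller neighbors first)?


DFS stack-based: start with [0]
Visit order: [0, 1, 3, 4, 2, 5, 6]


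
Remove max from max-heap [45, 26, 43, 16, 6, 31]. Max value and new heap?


Max = 45
Replace root with last, heapify down
Resulting heap: [43, 26, 31, 16, 6]


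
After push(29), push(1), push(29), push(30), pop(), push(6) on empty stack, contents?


push(29) -> [29]
push(1) -> [29, 1]
push(29) -> [29, 1, 29]
push(30) -> [29, 1, 29, 30]
pop() returns 30 -> [29, 1, 29]
push(6) -> [29, 1, 29, 6]
Final stack (bottom to top): [29, 1, 29, 6]


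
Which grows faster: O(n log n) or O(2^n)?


linearithmic grows slower than exponential
O(n log n) is asymptotically smaller; O(2^n) grows faster


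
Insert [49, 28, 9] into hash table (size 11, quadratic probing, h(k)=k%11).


Insertions: 49->slot 5; 28->slot 6; 9->slot 9
Table: [None, None, None, None, None, 49, 28, None, None, 9, None]


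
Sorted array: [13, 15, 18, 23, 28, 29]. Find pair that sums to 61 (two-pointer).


Two pointers: lo=0, hi=5
No pair sums to 61


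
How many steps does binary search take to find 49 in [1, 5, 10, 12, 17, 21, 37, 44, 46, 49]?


Search for 49:
[0,9] mid=4 arr[4]=17
[5,9] mid=7 arr[7]=44
[8,9] mid=8 arr[8]=46
[9,9] mid=9 arr[9]=49
Total: 4 comparisons


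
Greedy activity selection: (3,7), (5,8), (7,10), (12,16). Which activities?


Greedy: pick earliest-ending, then skip overlaps.
Selected (3 activities): [(3, 7), (7, 10), (12, 16)]


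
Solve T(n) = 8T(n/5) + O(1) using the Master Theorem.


a=8, b=5, c=0. log_5(8)=1.292 > c=0. Case 1: O(n^log_b(a)) = O(n^1.292)
Complexity: O(n^1.292)


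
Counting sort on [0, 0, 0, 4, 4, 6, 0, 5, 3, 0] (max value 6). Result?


Count array: [5, 0, 0, 1, 2, 1, 1]
Reconstruct: [0, 0, 0, 0, 0, 3, 4, 4, 5, 6]


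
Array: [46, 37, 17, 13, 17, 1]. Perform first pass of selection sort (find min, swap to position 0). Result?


After one pass: [1, 37, 17, 13, 17, 46]


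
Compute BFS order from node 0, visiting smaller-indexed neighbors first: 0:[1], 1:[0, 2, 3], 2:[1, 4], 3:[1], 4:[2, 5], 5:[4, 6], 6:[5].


BFS queue: start with [0]
Visit order: [0, 1, 2, 3, 4, 5, 6]


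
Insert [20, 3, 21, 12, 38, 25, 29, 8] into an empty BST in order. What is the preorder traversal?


Root = 20; build tree by BST insertion.
Preorder traversal: [20, 3, 12, 8, 21, 38, 25, 29]


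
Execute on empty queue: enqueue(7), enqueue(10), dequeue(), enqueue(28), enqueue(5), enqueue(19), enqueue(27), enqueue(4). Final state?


enqueue(7) -> [7]
enqueue(10) -> [7, 10]
dequeue() returns 7 -> [10]
enqueue(28) -> [10, 28]
enqueue(5) -> [10, 28, 5]
enqueue(19) -> [10, 28, 5, 19]
enqueue(27) -> [10, 28, 5, 19, 27]
enqueue(4) -> [10, 28, 5, 19, 27, 4]
Final queue (front to back): [10, 28, 5, 19, 27, 4]


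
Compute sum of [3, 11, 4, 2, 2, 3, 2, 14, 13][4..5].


Prefix sums: [0, 3, 14, 18, 20, 22, 25, 27, 41, 54]
Sum[4..5] = prefix[6] - prefix[4] = 25 - 20 = 5


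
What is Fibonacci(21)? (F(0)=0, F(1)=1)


F(n)=F(n-1)+F(n-2)
...F(19)=4181, F(20)=6765, F(21)=10946


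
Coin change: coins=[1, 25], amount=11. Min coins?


dp[0]=0; dp[i]=1+min(dp[i-c] for c in coins)
...dp[6]=6, dp[7]=7, dp[8]=8, dp[9]=9, dp[10]=10, dp[11]=11
Minimum coins for 11 = 11


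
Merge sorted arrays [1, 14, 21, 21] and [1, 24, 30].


Compare heads, take smaller each step.
Merged: [1, 1, 14, 21, 21, 24, 30]


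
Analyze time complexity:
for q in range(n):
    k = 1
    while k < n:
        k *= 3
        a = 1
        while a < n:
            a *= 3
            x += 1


Per nesting level: O(n) * O(log n) * O(log n) = O(n (log n)^2)
Complexity: O(n (log n)^2)


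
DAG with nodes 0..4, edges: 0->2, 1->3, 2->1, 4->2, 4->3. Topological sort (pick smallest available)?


Kahn's algorithm, process smallest node first
Order: [0, 4, 2, 1, 3]


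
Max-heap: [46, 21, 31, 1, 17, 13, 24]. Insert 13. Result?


Append 13: [46, 21, 31, 1, 17, 13, 24, 13]
Bubble up: swap idx 7(13) with idx 3(1)
Result: [46, 21, 31, 13, 17, 13, 24, 1]


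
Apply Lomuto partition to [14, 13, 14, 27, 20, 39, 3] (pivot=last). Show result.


Elements <= 3 go left of pivot.
Result: [3, 13, 14, 27, 20, 39, 14], pivot at index 0


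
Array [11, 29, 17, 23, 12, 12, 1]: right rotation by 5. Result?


Right rotate by 5: [17, 23, 12, 12, 1, 11, 29]


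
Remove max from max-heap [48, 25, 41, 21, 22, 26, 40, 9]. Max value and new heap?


Max = 48
Replace root with last, heapify down
Resulting heap: [41, 25, 40, 21, 22, 26, 9]


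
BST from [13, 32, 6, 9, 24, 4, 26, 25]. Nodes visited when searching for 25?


BST root = 13
Search for 25: compare at each node
Path: [13, 32, 24, 26, 25]


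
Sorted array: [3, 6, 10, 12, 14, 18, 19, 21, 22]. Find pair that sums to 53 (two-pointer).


Two pointers: lo=0, hi=8
No pair sums to 53


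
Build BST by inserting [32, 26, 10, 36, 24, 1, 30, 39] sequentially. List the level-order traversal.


Root = 32; build tree by BST insertion.
Level-Order traversal: [32, 26, 36, 10, 30, 39, 1, 24]


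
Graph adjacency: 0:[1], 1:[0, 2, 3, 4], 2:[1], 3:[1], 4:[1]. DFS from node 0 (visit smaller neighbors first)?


DFS stack-based: start with [0]
Visit order: [0, 1, 2, 3, 4]


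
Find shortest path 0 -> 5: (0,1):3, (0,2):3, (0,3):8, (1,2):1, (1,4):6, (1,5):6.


Dijkstra from 0:
Distances: {0: 0, 1: 3, 2: 3, 3: 8, 4: 9, 5: 9}
Shortest distance to 5 = 9, path = [0, 1, 5]


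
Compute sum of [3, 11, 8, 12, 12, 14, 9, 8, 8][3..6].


Prefix sums: [0, 3, 14, 22, 34, 46, 60, 69, 77, 85]
Sum[3..6] = prefix[7] - prefix[3] = 69 - 22 = 47


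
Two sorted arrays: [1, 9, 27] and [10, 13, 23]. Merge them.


Compare heads, take smaller each step.
Merged: [1, 9, 10, 13, 23, 27]
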